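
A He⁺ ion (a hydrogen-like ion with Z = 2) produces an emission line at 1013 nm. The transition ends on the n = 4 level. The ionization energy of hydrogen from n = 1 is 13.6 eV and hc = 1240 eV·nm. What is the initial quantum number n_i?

The photon energy is ΔE = hc/λ = 1240 / 1013 = 1.224 eV.
With Z = 2, ΔE = 54.40 × (1/n_f² − 1/n_i²), so 1/n_f² − 1/n_i² = 0.02250.
With n_f = 4: 1/n_i² = 1/16 − 0.02250 = 0.04000, so n_i ≈ 5.00.

n_i = 5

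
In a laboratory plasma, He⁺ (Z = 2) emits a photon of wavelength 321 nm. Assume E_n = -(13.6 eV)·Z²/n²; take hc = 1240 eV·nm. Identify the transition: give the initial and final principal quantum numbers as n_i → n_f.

n_i = 5, n_f = 3

The photon energy is ΔE = hc/λ = 1240 / 321 = 3.863 eV.
With Z = 2, ΔE = 54.40 × (1/n_f² − 1/n_i²), so 1/n_f² − 1/n_i² = 0.07101.
Trying n_f = 3 gives 1/n_i² = 0.04010, i.e. n_i ≈ 5; this pair matches.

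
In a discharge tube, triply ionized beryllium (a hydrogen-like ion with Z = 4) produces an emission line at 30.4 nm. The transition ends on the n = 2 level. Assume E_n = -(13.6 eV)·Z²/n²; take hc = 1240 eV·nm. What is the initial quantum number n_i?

The photon energy is ΔE = hc/λ = 1240 / 30.4 = 40.79 eV.
With Z = 4, ΔE = 217.6 × (1/n_f² − 1/n_i²), so 1/n_f² − 1/n_i² = 0.1875.
With n_f = 2: 1/n_i² = 1/4 − 0.1875 = 0.06255, so n_i ≈ 4.00.

n_i = 4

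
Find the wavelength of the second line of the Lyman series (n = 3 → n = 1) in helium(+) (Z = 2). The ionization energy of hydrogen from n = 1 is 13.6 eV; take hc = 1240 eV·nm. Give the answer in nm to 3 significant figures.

The Lyman series terminates on n_f = 1; the second line has n_i = 1+2 = 3.
ΔE = 54.40 × (1/1² − 1/3²) = 48.36 eV.
λ = 1240 / 48.36 = 25.6 nm.

25.6 nm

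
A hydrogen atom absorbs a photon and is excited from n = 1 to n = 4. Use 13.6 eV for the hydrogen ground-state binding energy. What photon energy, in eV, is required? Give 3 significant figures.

E_4 = −13.60/16 = −0.8500 eV and E_1 = −13.60/1 = −13.60 eV.
The photon energy is |E_4 − E_1| = 12.8 eV.

12.8 eV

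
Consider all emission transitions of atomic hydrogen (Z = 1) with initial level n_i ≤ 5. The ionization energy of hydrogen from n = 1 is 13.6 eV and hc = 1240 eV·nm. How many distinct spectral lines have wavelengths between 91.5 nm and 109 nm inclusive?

3

Enumerate all n_i → n_f pairs with 1 ≤ n_f < n_i ≤ 5 and compute λ = 1240 / [13.6·1·(1/n_f² − 1/n_i²)].
Lines falling in [91.5, 109] nm: 5→1 (94.98 nm), 4→1 (97.25 nm), 3→1 (102.6 nm).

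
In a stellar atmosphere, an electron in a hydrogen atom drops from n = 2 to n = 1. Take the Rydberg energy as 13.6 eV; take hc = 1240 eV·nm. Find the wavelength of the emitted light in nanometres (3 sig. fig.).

122 nm

ΔE = 13.60 × (1/1² − 1/2²) = 13.60 × 0.7500 = 10.20 eV.
λ = hc/ΔE = 1240 / 10.20 = 122 nm.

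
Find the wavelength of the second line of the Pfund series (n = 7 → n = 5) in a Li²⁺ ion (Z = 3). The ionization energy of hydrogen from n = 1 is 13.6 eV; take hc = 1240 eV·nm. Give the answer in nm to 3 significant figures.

The Pfund series terminates on n_f = 5; the second line has n_i = 5+2 = 7.
ΔE = 122.4 × (1/5² − 1/7²) = 2.398 eV.
λ = 1240 / 2.398 = 517 nm.

517 nm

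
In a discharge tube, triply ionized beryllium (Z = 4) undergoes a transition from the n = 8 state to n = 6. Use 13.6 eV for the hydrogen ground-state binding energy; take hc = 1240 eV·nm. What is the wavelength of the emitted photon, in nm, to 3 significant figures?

469 nm

For Z = 4 the level energies scale as Z², so the effective Rydberg energy is 13.6 × 16 = 217.6 eV.
ΔE = 217.6 × (1/6² − 1/8²) = 217.6 × 0.01215 = 2.644 eV.
λ = hc/ΔE = 1240 / 2.644 = 469 nm.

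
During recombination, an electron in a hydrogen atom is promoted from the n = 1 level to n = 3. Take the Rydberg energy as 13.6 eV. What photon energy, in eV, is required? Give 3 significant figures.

12.1 eV

E_3 = −13.60/9 = −1.511 eV and E_1 = −13.60/1 = −13.60 eV.
The photon energy is |E_3 − E_1| = 12.1 eV.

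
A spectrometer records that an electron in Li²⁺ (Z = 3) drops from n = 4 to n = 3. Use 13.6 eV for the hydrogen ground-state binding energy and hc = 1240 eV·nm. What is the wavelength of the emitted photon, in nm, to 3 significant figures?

208 nm

For Z = 3 the level energies scale as Z², so the effective Rydberg energy is 13.6 × 9 = 122.4 eV.
ΔE = 122.4 × (1/3² − 1/4²) = 122.4 × 0.04861 = 5.950 eV.
λ = hc/ΔE = 1240 / 5.950 = 208 nm.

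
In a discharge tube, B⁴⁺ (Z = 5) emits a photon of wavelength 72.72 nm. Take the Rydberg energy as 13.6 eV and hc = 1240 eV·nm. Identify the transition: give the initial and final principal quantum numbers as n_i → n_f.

n_i = 9, n_f = 4

The photon energy is ΔE = hc/λ = 1240 / 72.72 = 17.05 eV.
With Z = 5, ΔE = 340.0 × (1/n_f² − 1/n_i²), so 1/n_f² − 1/n_i² = 0.05015.
Trying n_f = 4 gives 1/n_i² = 0.01235, i.e. n_i ≈ 9; this pair matches.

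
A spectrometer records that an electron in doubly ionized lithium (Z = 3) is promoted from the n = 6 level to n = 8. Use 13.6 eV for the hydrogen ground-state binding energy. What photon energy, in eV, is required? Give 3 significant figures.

1.49 eV

The Bohr energies scale as Z², so for Z = 3: E_n = −122.4/n² eV.
E_8 = −122.4/64 = −1.913 eV and E_6 = −122.4/36 = −3.400 eV.
The photon energy is |E_8 − E_6| = 1.49 eV.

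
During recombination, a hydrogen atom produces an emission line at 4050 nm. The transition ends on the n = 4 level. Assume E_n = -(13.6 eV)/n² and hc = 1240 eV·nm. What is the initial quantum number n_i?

The photon energy is ΔE = hc/λ = 1240 / 4050 = 0.3062 eV.
With Z = 1, ΔE = 13.60 × (1/n_f² − 1/n_i²), so 1/n_f² − 1/n_i² = 0.02251.
With n_f = 4: 1/n_i² = 1/16 − 0.02251 = 0.03999, so n_i ≈ 5.00.

n_i = 5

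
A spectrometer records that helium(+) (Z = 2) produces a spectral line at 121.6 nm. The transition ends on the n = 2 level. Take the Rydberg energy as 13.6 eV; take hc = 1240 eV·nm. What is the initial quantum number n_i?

n_i = 4

The photon energy is ΔE = hc/λ = 1240 / 121.6 = 10.20 eV.
With Z = 2, ΔE = 54.40 × (1/n_f² − 1/n_i²), so 1/n_f² − 1/n_i² = 0.1875.
With n_f = 2: 1/n_i² = 1/4 − 0.1875 = 0.06255, so n_i ≈ 4.00.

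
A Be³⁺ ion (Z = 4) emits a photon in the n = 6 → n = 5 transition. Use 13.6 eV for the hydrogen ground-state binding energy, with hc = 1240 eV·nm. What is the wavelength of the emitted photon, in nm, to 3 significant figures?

For Z = 4 the level energies scale as Z², so the effective Rydberg energy is 13.6 × 16 = 217.6 eV.
ΔE = 217.6 × (1/5² − 1/6²) = 217.6 × 0.01222 = 2.660 eV.
λ = hc/ΔE = 1240 / 2.660 = 466 nm.

466 nm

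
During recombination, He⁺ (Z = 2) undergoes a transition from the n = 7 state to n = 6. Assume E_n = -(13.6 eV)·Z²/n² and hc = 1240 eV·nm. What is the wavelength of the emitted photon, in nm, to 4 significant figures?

For Z = 2 the level energies scale as Z², so the effective Rydberg energy is 13.6 × 4 = 54.40 eV.
ΔE = 54.40 × (1/6² − 1/7²) = 54.40 × 0.007370 = 0.4009 eV.
λ = hc/ΔE = 1240 / 0.4009 = 3093 nm.

3093 nm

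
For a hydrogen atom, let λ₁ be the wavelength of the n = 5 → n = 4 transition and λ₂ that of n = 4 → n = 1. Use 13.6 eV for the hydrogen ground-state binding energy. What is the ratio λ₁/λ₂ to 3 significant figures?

41.7

λ ∝ 1/ΔE ∝ 1/(1/n_f² − 1/n_i²), and the Z² and hc factors cancel in the ratio.
λ₁/λ₂ = (1/1² − 1/4²)/(1/4² − 1/5²) = 0.9375/0.02250 = 41.7.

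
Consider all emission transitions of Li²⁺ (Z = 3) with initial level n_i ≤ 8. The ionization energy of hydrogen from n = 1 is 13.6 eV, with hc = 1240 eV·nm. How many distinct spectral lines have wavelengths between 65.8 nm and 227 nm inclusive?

Enumerate all n_i → n_f pairs with 1 ≤ n_f < n_i ≤ 8 and compute λ = 1240 / [13.6·9·(1/n_f² − 1/n_i²)].
Lines falling in [65.8, 227] nm: 3→2 (72.94 nm), 8→3 (106.1 nm), 7→3 (111.7 nm), 6→3 (121.6 nm), 5→3 (142.5 nm), 4→3 (208.4 nm), 8→4 (216.1 nm).

7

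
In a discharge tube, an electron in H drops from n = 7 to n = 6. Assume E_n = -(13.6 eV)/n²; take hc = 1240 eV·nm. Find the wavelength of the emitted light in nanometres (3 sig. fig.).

ΔE = 13.60 × (1/6² − 1/7²) = 13.60 × 0.007370 = 0.1002 eV.
λ = hc/ΔE = 1240 / 0.1002 = 12400 nm.

12400 nm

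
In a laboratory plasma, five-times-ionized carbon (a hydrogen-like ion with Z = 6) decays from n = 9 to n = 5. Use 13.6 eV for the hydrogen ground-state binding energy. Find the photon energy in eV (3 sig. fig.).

The Bohr energies scale as Z², so for Z = 6: E_n = −489.6/n² eV.
E_9 = −489.6/81 = −6.044 eV and E_5 = −489.6/25 = −19.58 eV.
The photon energy is |E_9 − E_5| = 13.5 eV.

13.5 eV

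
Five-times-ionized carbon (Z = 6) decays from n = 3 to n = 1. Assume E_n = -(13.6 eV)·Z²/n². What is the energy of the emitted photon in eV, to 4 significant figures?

435.2 eV

The Bohr energies scale as Z², so for Z = 6: E_n = −489.6/n² eV.
E_3 = −489.6/9 = −54.40 eV and E_1 = −489.6/1 = −489.6 eV.
The photon energy is |E_3 − E_1| = 435.2 eV.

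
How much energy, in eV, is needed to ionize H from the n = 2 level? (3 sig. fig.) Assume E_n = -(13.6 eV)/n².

E_2 = −13.60/4 = −3.40 eV, so ionization (to E = 0) requires 3.40 eV.

3.40 eV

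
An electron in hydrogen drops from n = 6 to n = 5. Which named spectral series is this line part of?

Pfund

The series is set by the lower level: n_f = 5 is the Pfund series.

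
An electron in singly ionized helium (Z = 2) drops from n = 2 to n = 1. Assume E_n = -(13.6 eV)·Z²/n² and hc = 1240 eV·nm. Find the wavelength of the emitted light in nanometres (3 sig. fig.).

For Z = 2 the level energies scale as Z², so the effective Rydberg energy is 13.6 × 4 = 54.40 eV.
ΔE = 54.40 × (1/1² − 1/2²) = 54.40 × 0.7500 = 40.80 eV.
λ = hc/ΔE = 1240 / 40.80 = 30.4 nm.

30.4 nm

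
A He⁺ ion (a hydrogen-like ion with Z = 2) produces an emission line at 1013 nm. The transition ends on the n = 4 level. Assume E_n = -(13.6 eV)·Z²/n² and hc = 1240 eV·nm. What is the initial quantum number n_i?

n_i = 5

The photon energy is ΔE = hc/λ = 1240 / 1013 = 1.224 eV.
With Z = 2, ΔE = 54.40 × (1/n_f² − 1/n_i²), so 1/n_f² − 1/n_i² = 0.02250.
With n_f = 4: 1/n_i² = 1/16 − 0.02250 = 0.04000, so n_i ≈ 5.00.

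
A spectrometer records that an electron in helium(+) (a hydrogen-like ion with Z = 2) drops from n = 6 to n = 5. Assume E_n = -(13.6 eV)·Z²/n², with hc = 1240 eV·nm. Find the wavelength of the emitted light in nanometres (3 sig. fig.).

For Z = 2 the level energies scale as Z², so the effective Rydberg energy is 13.6 × 4 = 54.40 eV.
ΔE = 54.40 × (1/5² − 1/6²) = 54.40 × 0.01222 = 0.6649 eV.
λ = hc/ΔE = 1240 / 0.6649 = 1860 nm.

1860 nm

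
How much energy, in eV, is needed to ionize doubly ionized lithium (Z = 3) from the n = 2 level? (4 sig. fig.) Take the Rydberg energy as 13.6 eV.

30.60 eV

E_n = −13.6 Z²/n² = −122.4/n² eV for Z = 3.
E_2 = −122.4/4 = −30.60 eV, so ionization (to E = 0) requires 30.60 eV.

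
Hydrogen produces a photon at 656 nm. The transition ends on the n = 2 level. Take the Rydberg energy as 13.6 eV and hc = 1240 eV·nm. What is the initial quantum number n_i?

n_i = 3

The photon energy is ΔE = hc/λ = 1240 / 656 = 1.890 eV.
With Z = 1, ΔE = 13.60 × (1/n_f² − 1/n_i²), so 1/n_f² − 1/n_i² = 0.1390.
With n_f = 2: 1/n_i² = 1/4 − 0.1390 = 0.1110, so n_i ≈ 3.00.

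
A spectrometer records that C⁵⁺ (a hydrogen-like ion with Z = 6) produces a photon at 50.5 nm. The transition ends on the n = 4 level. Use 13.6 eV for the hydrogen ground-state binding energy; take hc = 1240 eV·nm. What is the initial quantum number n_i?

n_i = 9

The photon energy is ΔE = hc/λ = 1240 / 50.5 = 24.55 eV.
With Z = 6, ΔE = 489.6 × (1/n_f² − 1/n_i²), so 1/n_f² − 1/n_i² = 0.05015.
With n_f = 4: 1/n_i² = 1/16 − 0.05015 = 0.01235, so n_i ≈ 9.00.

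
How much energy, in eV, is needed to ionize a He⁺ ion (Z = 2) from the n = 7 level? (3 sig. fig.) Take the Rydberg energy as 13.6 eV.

1.11 eV

E_n = −13.6 Z²/n² = −54.40/n² eV for Z = 2.
E_7 = −54.40/49 = −1.11 eV, so ionization (to E = 0) requires 1.11 eV.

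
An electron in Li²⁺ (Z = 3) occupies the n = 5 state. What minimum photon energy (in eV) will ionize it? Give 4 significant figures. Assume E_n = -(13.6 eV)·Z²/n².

4.896 eV

E_n = −13.6 Z²/n² = −122.4/n² eV for Z = 3.
E_5 = −122.4/25 = −4.896 eV, so ionization (to E = 0) requires 4.896 eV.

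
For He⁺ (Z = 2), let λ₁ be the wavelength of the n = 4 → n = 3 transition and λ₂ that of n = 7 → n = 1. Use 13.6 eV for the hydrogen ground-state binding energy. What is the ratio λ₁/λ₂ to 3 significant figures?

λ ∝ 1/ΔE ∝ 1/(1/n_f² − 1/n_i²), and the Z² and hc factors cancel in the ratio.
λ₁/λ₂ = (1/1² − 1/7²)/(1/3² − 1/4²) = 0.9796/0.04861 = 20.2.

20.2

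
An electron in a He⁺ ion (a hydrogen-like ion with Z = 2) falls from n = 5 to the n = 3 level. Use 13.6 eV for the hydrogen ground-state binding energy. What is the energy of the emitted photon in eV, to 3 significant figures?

3.87 eV

The Bohr energies scale as Z², so for Z = 2: E_n = −54.40/n² eV.
E_5 = −54.40/25 = −2.176 eV and E_3 = −54.40/9 = −6.044 eV.
The photon energy is |E_5 − E_3| = 3.87 eV.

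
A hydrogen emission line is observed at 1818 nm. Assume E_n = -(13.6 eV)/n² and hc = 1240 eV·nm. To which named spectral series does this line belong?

Brackett

ΔE = 1240/1818 = 0.6821 eV.
This matches 13.6 × (1/4² − 1/9²), so n_f = 4: the Brackett series.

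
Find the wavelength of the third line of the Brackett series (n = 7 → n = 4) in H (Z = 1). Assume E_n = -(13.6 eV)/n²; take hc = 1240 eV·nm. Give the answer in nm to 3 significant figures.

The Brackett series terminates on n_f = 4; the third line has n_i = 4+3 = 7.
ΔE = 13.60 × (1/4² − 1/7²) = 0.5724 eV.
λ = 1240 / 0.5724 = 2170 nm.

2170 nm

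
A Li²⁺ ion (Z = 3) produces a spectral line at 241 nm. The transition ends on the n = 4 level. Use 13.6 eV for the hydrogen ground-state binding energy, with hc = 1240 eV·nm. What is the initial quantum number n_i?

n_i = 7

The photon energy is ΔE = hc/λ = 1240 / 241 = 5.145 eV.
With Z = 3, ΔE = 122.4 × (1/n_f² − 1/n_i²), so 1/n_f² − 1/n_i² = 0.04204.
With n_f = 4: 1/n_i² = 1/16 − 0.04204 = 0.02046, so n_i ≈ 6.99.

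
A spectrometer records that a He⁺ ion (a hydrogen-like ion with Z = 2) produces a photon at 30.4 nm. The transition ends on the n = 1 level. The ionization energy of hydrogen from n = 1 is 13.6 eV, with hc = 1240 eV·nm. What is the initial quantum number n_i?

n_i = 2

The photon energy is ΔE = hc/λ = 1240 / 30.4 = 40.79 eV.
With Z = 2, ΔE = 54.40 × (1/n_f² − 1/n_i²), so 1/n_f² − 1/n_i² = 0.7498.
With n_f = 1: 1/n_i² = 1/1 − 0.7498 = 0.2502, so n_i ≈ 2.00.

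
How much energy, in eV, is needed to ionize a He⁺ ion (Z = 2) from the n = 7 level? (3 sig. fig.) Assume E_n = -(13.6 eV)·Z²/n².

1.11 eV

E_n = −13.6 Z²/n² = −54.40/n² eV for Z = 2.
E_7 = −54.40/49 = −1.11 eV, so ionization (to E = 0) requires 1.11 eV.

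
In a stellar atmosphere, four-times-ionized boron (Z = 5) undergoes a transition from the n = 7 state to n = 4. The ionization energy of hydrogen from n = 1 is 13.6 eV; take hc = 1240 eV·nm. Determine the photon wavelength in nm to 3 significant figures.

For Z = 5 the level energies scale as Z², so the effective Rydberg energy is 13.6 × 25 = 340.0 eV.
ΔE = 340.0 × (1/4² − 1/7²) = 340.0 × 0.04209 = 14.31 eV.
λ = hc/ΔE = 1240 / 14.31 = 86.6 nm.

86.6 nm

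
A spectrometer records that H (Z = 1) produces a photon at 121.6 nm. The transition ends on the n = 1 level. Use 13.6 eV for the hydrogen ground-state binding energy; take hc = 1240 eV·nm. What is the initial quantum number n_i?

n_i = 2

The photon energy is ΔE = hc/λ = 1240 / 121.6 = 10.20 eV.
With Z = 1, ΔE = 13.60 × (1/n_f² − 1/n_i²), so 1/n_f² − 1/n_i² = 0.7498.
With n_f = 1: 1/n_i² = 1/1 − 0.7498 = 0.2502, so n_i ≈ 2.00.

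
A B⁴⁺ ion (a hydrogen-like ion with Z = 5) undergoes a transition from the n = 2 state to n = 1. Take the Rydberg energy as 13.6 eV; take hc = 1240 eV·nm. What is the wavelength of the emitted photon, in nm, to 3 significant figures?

4.86 nm

For Z = 5 the level energies scale as Z², so the effective Rydberg energy is 13.6 × 25 = 340.0 eV.
ΔE = 340.0 × (1/1² − 1/2²) = 340.0 × 0.7500 = 255.0 eV.
λ = hc/ΔE = 1240 / 255.0 = 4.86 nm.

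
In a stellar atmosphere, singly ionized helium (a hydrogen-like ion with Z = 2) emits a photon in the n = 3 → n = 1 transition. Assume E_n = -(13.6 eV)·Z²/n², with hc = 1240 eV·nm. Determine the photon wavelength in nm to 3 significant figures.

For Z = 2 the level energies scale as Z², so the effective Rydberg energy is 13.6 × 4 = 54.40 eV.
ΔE = 54.40 × (1/1² − 1/3²) = 54.40 × 0.8889 = 48.36 eV.
λ = hc/ΔE = 1240 / 48.36 = 25.6 nm.

25.6 nm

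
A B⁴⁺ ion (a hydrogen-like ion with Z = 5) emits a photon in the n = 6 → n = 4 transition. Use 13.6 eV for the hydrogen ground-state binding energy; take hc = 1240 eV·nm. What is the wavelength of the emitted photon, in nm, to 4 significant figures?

105.0 nm

For Z = 5 the level energies scale as Z², so the effective Rydberg energy is 13.6 × 25 = 340.0 eV.
ΔE = 340.0 × (1/4² − 1/6²) = 340.0 × 0.03472 = 11.81 eV.
λ = hc/ΔE = 1240 / 11.81 = 105.0 nm.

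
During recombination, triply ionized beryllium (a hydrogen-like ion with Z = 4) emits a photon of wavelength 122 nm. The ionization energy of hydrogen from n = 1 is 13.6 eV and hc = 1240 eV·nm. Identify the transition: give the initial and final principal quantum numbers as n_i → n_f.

n_i = 8, n_f = 4

The photon energy is ΔE = hc/λ = 1240 / 122 = 10.16 eV.
With Z = 4, ΔE = 217.6 × (1/n_f² − 1/n_i²), so 1/n_f² − 1/n_i² = 0.04671.
Trying n_f = 4 gives 1/n_i² = 0.01579, i.e. n_i ≈ 8; this pair matches.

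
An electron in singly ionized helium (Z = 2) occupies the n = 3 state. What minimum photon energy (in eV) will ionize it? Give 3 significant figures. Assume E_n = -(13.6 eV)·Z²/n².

E_n = −13.6 Z²/n² = −54.40/n² eV for Z = 2.
E_3 = −54.40/9 = −6.04 eV, so ionization (to E = 0) requires 6.04 eV.

6.04 eV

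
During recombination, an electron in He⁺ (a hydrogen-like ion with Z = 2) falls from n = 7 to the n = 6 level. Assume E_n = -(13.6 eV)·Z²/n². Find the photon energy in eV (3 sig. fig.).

The Bohr energies scale as Z², so for Z = 2: E_n = −54.40/n² eV.
E_7 = −54.40/49 = −1.110 eV and E_6 = −54.40/36 = −1.511 eV.
The photon energy is |E_7 − E_6| = 0.401 eV.

0.401 eV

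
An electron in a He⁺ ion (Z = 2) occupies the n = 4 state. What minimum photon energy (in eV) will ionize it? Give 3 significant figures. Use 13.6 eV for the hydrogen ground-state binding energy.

E_n = −13.6 Z²/n² = −54.40/n² eV for Z = 2.
E_4 = −54.40/16 = −3.40 eV, so ionization (to E = 0) requires 3.40 eV.

3.40 eV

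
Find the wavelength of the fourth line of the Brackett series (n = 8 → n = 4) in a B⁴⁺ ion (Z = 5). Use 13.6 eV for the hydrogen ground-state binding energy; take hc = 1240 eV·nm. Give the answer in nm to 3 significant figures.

77.8 nm

The Brackett series terminates on n_f = 4; the fourth line has n_i = 4+4 = 8.
ΔE = 340.0 × (1/4² − 1/8²) = 15.94 eV.
λ = 1240 / 15.94 = 77.8 nm.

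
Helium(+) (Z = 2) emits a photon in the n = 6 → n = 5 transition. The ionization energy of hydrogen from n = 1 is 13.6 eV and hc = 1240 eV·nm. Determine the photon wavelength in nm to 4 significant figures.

1865 nm

For Z = 2 the level energies scale as Z², so the effective Rydberg energy is 13.6 × 4 = 54.40 eV.
ΔE = 54.40 × (1/5² − 1/6²) = 54.40 × 0.01222 = 0.6649 eV.
λ = hc/ΔE = 1240 / 0.6649 = 1865 nm.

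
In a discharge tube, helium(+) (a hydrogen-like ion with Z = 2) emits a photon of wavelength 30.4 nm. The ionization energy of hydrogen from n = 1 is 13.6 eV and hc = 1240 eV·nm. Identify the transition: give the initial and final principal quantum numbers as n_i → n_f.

n_i = 2, n_f = 1

The photon energy is ΔE = hc/λ = 1240 / 30.4 = 40.79 eV.
With Z = 2, ΔE = 54.40 × (1/n_f² − 1/n_i²), so 1/n_f² − 1/n_i² = 0.7498.
Trying n_f = 1 gives 1/n_i² = 0.2502, i.e. n_i ≈ 2; this pair matches.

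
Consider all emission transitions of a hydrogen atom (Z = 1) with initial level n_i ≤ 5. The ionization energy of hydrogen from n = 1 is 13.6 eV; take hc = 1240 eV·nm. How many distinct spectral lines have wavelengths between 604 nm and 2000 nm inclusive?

Enumerate all n_i → n_f pairs with 1 ≤ n_f < n_i ≤ 5 and compute λ = 1240 / [13.6·1·(1/n_f² − 1/n_i²)].
Lines falling in [604, 2000] nm: 3→2 (656.5 nm), 5→3 (1282 nm), 4→3 (1876 nm).

3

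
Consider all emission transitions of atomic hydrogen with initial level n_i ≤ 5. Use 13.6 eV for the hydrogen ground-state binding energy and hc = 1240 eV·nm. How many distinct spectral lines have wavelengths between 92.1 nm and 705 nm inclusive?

7

Enumerate all n_i → n_f pairs with 1 ≤ n_f < n_i ≤ 5 and compute λ = 1240 / [13.6·1·(1/n_f² − 1/n_i²)].
Lines falling in [92.1, 705] nm: 5→1 (94.98 nm), 4→1 (97.25 nm), 3→1 (102.6 nm), 2→1 (121.6 nm), 5→2 (434.2 nm), 4→2 (486.3 nm), 3→2 (656.5 nm).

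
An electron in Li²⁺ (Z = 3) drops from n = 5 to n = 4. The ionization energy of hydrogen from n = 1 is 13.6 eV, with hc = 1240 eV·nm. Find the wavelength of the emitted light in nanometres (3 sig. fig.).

450 nm

For Z = 3 the level energies scale as Z², so the effective Rydberg energy is 13.6 × 9 = 122.4 eV.
ΔE = 122.4 × (1/4² − 1/5²) = 122.4 × 0.02250 = 2.754 eV.
λ = hc/ΔE = 1240 / 2.754 = 450 nm.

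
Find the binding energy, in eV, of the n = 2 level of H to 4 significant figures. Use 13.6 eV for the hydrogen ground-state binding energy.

3.400 eV

E_2 = −13.60/4 = −3.400 eV, so ionization (to E = 0) requires 3.400 eV.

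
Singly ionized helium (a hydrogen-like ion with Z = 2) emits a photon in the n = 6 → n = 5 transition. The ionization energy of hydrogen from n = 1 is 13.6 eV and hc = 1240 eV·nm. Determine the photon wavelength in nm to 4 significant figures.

1865 nm

For Z = 2 the level energies scale as Z², so the effective Rydberg energy is 13.6 × 4 = 54.40 eV.
ΔE = 54.40 × (1/5² − 1/6²) = 54.40 × 0.01222 = 0.6649 eV.
λ = hc/ΔE = 1240 / 0.6649 = 1865 nm.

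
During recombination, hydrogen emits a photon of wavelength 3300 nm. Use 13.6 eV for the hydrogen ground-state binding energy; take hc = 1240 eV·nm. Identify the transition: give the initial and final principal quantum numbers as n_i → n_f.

n_i = 9, n_f = 5

The photon energy is ΔE = hc/λ = 1240 / 3300 = 0.3758 eV.
With Z = 1, ΔE = 13.60 × (1/n_f² − 1/n_i²), so 1/n_f² − 1/n_i² = 0.02763.
Trying n_f = 5 gives 1/n_i² = 0.01237, i.e. n_i ≈ 9; this pair matches.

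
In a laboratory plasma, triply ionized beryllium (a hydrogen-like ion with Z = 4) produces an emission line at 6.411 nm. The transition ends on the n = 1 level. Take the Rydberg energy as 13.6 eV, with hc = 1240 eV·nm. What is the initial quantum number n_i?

The photon energy is ΔE = hc/λ = 1240 / 6.411 = 193.4 eV.
With Z = 4, ΔE = 217.6 × (1/n_f² − 1/n_i²), so 1/n_f² − 1/n_i² = 0.8889.
With n_f = 1: 1/n_i² = 1/1 − 0.8889 = 0.1111, so n_i ≈ 3.00.

n_i = 3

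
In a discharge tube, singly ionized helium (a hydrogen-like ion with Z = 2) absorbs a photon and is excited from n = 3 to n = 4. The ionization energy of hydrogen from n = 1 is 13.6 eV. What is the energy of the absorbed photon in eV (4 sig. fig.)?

The Bohr energies scale as Z², so for Z = 2: E_n = −54.40/n² eV.
E_4 = −54.40/16 = −3.400 eV and E_3 = −54.40/9 = −6.044 eV.
The photon energy is |E_4 − E_3| = 2.644 eV.

2.644 eV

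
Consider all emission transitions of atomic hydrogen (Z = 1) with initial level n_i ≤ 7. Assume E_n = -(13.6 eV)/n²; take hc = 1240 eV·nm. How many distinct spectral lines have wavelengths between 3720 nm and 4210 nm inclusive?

1

Enumerate all n_i → n_f pairs with 1 ≤ n_f < n_i ≤ 7 and compute λ = 1240 / [13.6·1·(1/n_f² − 1/n_i²)].
Lines falling in [3720, 4210] nm: 5→4 (4052 nm).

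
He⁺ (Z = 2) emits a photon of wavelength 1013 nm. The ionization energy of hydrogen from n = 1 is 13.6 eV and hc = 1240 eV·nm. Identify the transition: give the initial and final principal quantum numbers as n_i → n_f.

n_i = 5, n_f = 4

The photon energy is ΔE = hc/λ = 1240 / 1013 = 1.224 eV.
With Z = 2, ΔE = 54.40 × (1/n_f² − 1/n_i²), so 1/n_f² − 1/n_i² = 0.02250.
Trying n_f = 4 gives 1/n_i² = 0.04000, i.e. n_i ≈ 5; this pair matches.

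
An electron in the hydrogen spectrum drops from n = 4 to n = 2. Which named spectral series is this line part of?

The series is set by the lower level: n_f = 2 is the Balmer series.

Balmer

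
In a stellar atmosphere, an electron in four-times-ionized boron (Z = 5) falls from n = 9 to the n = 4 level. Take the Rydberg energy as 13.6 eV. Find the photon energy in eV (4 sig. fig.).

The Bohr energies scale as Z², so for Z = 5: E_n = −340.0/n² eV.
E_9 = −340.0/81 = −4.198 eV and E_4 = −340.0/16 = −21.25 eV.
The photon energy is |E_9 − E_4| = 17.05 eV.

17.05 eV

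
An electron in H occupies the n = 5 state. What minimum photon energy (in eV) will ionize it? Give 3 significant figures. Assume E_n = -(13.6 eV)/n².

E_5 = −13.60/25 = −0.544 eV, so ionization (to E = 0) requires 0.544 eV.

0.544 eV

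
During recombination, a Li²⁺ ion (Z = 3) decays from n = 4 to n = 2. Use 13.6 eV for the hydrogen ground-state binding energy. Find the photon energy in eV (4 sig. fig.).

The Bohr energies scale as Z², so for Z = 3: E_n = −122.4/n² eV.
E_4 = −122.4/16 = −7.650 eV and E_2 = −122.4/4 = −30.60 eV.
The photon energy is |E_4 − E_2| = 22.95 eV.

22.95 eV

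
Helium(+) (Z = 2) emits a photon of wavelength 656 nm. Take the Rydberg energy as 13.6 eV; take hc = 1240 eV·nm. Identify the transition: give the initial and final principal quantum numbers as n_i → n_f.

The photon energy is ΔE = hc/λ = 1240 / 656 = 1.890 eV.
With Z = 2, ΔE = 54.40 × (1/n_f² − 1/n_i²), so 1/n_f² − 1/n_i² = 0.03475.
Trying n_f = 4 gives 1/n_i² = 0.02775, i.e. n_i ≈ 6; this pair matches.

n_i = 6, n_f = 4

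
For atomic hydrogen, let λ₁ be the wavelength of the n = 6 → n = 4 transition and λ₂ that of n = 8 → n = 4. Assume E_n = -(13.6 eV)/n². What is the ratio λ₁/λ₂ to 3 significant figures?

1.35

λ ∝ 1/ΔE ∝ 1/(1/n_f² − 1/n_i²), and the Z² and hc factors cancel in the ratio.
λ₁/λ₂ = (1/4² − 1/8²)/(1/4² − 1/6²) = 0.04688/0.03472 = 1.35.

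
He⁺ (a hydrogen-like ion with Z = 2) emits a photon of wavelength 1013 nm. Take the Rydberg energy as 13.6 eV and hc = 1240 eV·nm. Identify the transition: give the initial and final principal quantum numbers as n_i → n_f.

n_i = 5, n_f = 4

The photon energy is ΔE = hc/λ = 1240 / 1013 = 1.224 eV.
With Z = 2, ΔE = 54.40 × (1/n_f² − 1/n_i²), so 1/n_f² − 1/n_i² = 0.02250.
Trying n_f = 4 gives 1/n_i² = 0.04000, i.e. n_i ≈ 5; this pair matches.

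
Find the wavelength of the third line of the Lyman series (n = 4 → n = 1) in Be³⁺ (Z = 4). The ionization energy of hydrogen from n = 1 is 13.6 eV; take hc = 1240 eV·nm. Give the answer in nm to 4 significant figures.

The Lyman series terminates on n_f = 1; the third line has n_i = 1+3 = 4.
ΔE = 217.6 × (1/1² − 1/4²) = 204.0 eV.
λ = 1240 / 204.0 = 6.078 nm.

6.078 nm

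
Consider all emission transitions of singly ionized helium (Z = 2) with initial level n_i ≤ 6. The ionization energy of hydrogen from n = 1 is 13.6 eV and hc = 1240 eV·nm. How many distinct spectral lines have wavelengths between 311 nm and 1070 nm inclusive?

Enumerate all n_i → n_f pairs with 1 ≤ n_f < n_i ≤ 6 and compute λ = 1240 / [13.6·4·(1/n_f² − 1/n_i²)].
Lines falling in [311, 1070] nm: 5→3 (320.5 nm), 4→3 (468.9 nm), 6→4 (656.5 nm), 5→4 (1013 nm).

4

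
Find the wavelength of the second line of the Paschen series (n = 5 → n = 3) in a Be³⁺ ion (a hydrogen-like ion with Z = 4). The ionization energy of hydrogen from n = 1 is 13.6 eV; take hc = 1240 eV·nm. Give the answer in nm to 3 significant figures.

The Paschen series terminates on n_f = 3; the second line has n_i = 3+2 = 5.
ΔE = 217.6 × (1/3² − 1/5²) = 15.47 eV.
λ = 1240 / 15.47 = 80.1 nm.

80.1 nm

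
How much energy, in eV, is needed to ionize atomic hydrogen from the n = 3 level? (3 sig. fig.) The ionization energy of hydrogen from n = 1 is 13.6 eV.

1.51 eV

E_3 = −13.60/9 = −1.51 eV, so ionization (to E = 0) requires 1.51 eV.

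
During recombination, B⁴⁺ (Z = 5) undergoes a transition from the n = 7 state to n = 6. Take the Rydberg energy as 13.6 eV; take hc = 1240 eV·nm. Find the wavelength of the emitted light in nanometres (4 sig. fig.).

494.9 nm

For Z = 5 the level energies scale as Z², so the effective Rydberg energy is 13.6 × 25 = 340.0 eV.
ΔE = 340.0 × (1/6² − 1/7²) = 340.0 × 0.007370 = 2.506 eV.
λ = hc/ΔE = 1240 / 2.506 = 494.9 nm.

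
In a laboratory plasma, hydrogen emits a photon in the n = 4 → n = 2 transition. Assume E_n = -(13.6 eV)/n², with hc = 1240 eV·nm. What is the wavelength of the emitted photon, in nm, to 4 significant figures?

486.3 nm

ΔE = 13.60 × (1/2² − 1/4²) = 13.60 × 0.1875 = 2.550 eV.
λ = hc/ΔE = 1240 / 2.550 = 486.3 nm.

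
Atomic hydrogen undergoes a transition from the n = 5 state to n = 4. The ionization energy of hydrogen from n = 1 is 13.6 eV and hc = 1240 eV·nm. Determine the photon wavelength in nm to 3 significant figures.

ΔE = 13.60 × (1/4² − 1/5²) = 13.60 × 0.02250 = 0.3060 eV.
λ = hc/ΔE = 1240 / 0.3060 = 4050 nm.
This line belongs to the Brackett series.

4050 nm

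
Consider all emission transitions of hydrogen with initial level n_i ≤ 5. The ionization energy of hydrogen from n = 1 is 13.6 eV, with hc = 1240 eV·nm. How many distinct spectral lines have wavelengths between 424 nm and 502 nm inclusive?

Enumerate all n_i → n_f pairs with 1 ≤ n_f < n_i ≤ 5 and compute λ = 1240 / [13.6·1·(1/n_f² − 1/n_i²)].
Lines falling in [424, 502] nm: 5→2 (434.2 nm), 4→2 (486.3 nm).

2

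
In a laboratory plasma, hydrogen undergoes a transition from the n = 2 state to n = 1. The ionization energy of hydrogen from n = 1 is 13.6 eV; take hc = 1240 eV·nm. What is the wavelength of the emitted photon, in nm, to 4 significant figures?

121.6 nm

ΔE = 13.60 × (1/1² − 1/2²) = 13.60 × 0.7500 = 10.20 eV.
λ = hc/ΔE = 1240 / 10.20 = 121.6 nm.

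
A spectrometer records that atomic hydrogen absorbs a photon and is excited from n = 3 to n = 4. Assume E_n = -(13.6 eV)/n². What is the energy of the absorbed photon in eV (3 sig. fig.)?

E_4 = −13.60/16 = −0.8500 eV and E_3 = −13.60/9 = −1.511 eV.
The photon energy is |E_4 − E_3| = 0.661 eV.

0.661 eV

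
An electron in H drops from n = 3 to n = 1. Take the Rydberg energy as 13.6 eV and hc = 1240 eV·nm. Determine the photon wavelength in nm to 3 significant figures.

103 nm

ΔE = 13.60 × (1/1² − 1/3²) = 13.60 × 0.8889 = 12.09 eV.
λ = hc/ΔE = 1240 / 12.09 = 103 nm.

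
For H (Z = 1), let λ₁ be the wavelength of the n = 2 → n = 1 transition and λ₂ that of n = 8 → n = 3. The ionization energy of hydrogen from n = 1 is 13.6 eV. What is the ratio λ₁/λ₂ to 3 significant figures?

0.127

λ ∝ 1/ΔE ∝ 1/(1/n_f² − 1/n_i²), and the Z² and hc factors cancel in the ratio.
λ₁/λ₂ = (1/3² − 1/8²)/(1/1² − 1/2²) = 0.09549/0.7500 = 0.127.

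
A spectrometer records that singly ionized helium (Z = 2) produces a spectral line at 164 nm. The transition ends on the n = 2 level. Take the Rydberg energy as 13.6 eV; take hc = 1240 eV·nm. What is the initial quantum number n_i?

The photon energy is ΔE = hc/λ = 1240 / 164 = 7.561 eV.
With Z = 2, ΔE = 54.40 × (1/n_f² − 1/n_i²), so 1/n_f² − 1/n_i² = 0.1390.
With n_f = 2: 1/n_i² = 1/4 − 0.1390 = 0.1110, so n_i ≈ 3.00.

n_i = 3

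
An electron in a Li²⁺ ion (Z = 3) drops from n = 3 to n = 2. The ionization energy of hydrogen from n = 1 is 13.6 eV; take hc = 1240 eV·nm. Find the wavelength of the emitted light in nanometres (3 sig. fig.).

For Z = 3 the level energies scale as Z², so the effective Rydberg energy is 13.6 × 9 = 122.4 eV.
ΔE = 122.4 × (1/2² − 1/3²) = 122.4 × 0.1389 = 17.00 eV.
λ = hc/ΔE = 1240 / 17.00 = 72.9 nm.

72.9 nm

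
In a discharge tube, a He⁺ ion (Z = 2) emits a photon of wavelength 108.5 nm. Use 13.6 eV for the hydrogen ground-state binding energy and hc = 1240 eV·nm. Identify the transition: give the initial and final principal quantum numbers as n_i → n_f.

n_i = 5, n_f = 2

The photon energy is ΔE = hc/λ = 1240 / 108.5 = 11.43 eV.
With Z = 2, ΔE = 54.40 × (1/n_f² − 1/n_i²), so 1/n_f² − 1/n_i² = 0.2101.
Trying n_f = 2 gives 1/n_i² = 0.03992, i.e. n_i ≈ 5; this pair matches.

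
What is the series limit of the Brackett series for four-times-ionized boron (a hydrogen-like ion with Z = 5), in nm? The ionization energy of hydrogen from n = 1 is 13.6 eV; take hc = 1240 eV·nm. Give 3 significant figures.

58.4 nm

The Brackett series has lower level n_f = 4; the series limit corresponds to n_i → ∞.
ΔE_max = 13.6 × 25 / 4² = 21.25 eV.
λ_min = 1240 / 21.25 = 58.4 nm.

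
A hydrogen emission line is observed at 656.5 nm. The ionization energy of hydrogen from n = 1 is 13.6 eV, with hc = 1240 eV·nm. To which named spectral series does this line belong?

Balmer

ΔE = 1240/656.5 = 1.889 eV.
This matches 13.6 × (1/2² − 1/3²), so n_f = 2: the Balmer series.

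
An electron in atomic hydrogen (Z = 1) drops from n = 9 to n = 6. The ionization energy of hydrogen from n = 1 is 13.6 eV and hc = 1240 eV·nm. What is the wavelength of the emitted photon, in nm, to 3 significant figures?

ΔE = 13.60 × (1/6² − 1/9²) = 13.60 × 0.01543 = 0.2099 eV.
λ = hc/ΔE = 1240 / 0.2099 = 5910 nm.

5910 nm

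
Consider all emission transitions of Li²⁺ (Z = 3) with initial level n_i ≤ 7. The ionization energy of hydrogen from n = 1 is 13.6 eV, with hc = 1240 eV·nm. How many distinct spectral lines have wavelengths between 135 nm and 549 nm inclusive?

Enumerate all n_i → n_f pairs with 1 ≤ n_f < n_i ≤ 7 and compute λ = 1240 / [13.6·9·(1/n_f² − 1/n_i²)].
Lines falling in [135, 549] nm: 5→3 (142.5 nm), 4→3 (208.4 nm), 7→4 (240.7 nm), 6→4 (291.8 nm), 5→4 (450.3 nm), 7→5 (517.1 nm).

6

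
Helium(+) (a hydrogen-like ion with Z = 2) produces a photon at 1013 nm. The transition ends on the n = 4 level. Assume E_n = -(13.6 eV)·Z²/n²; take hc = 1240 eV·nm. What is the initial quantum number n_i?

The photon energy is ΔE = hc/λ = 1240 / 1013 = 1.224 eV.
With Z = 2, ΔE = 54.40 × (1/n_f² − 1/n_i²), so 1/n_f² − 1/n_i² = 0.02250.
With n_f = 4: 1/n_i² = 1/16 − 0.02250 = 0.04000, so n_i ≈ 5.00.

n_i = 5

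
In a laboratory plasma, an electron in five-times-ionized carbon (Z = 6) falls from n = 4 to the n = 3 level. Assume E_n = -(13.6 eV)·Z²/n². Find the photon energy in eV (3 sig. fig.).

23.8 eV

The Bohr energies scale as Z², so for Z = 6: E_n = −489.6/n² eV.
E_4 = −489.6/16 = −30.60 eV and E_3 = −489.6/9 = −54.40 eV.
The photon energy is |E_4 − E_3| = 23.8 eV.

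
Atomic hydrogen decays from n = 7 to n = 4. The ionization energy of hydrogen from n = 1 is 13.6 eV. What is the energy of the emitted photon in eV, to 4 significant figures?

E_7 = −13.60/49 = −0.2776 eV and E_4 = −13.60/16 = −0.8500 eV.
The photon energy is |E_7 − E_4| = 0.5724 eV.

0.5724 eV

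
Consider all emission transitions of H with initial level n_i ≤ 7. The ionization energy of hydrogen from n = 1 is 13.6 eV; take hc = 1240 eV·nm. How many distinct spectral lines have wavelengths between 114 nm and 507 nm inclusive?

5

Enumerate all n_i → n_f pairs with 1 ≤ n_f < n_i ≤ 7 and compute λ = 1240 / [13.6·1·(1/n_f² − 1/n_i²)].
Lines falling in [114, 507] nm: 2→1 (121.6 nm), 7→2 (397.1 nm), 6→2 (410.3 nm), 5→2 (434.2 nm), 4→2 (486.3 nm).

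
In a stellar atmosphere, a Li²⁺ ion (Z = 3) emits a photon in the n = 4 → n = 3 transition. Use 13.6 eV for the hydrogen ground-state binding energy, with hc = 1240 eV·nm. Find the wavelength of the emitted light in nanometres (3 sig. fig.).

208 nm

For Z = 3 the level energies scale as Z², so the effective Rydberg energy is 13.6 × 9 = 122.4 eV.
ΔE = 122.4 × (1/3² − 1/4²) = 122.4 × 0.04861 = 5.950 eV.
λ = hc/ΔE = 1240 / 5.950 = 208 nm.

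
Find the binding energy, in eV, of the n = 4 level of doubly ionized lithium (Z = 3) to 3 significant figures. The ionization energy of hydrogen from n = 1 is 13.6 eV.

7.65 eV

E_n = −13.6 Z²/n² = −122.4/n² eV for Z = 3.
E_4 = −122.4/16 = −7.65 eV, so ionization (to E = 0) requires 7.65 eV.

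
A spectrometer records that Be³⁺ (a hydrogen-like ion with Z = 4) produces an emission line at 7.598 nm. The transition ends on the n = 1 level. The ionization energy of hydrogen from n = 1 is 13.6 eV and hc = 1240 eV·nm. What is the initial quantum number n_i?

The photon energy is ΔE = hc/λ = 1240 / 7.598 = 163.2 eV.
With Z = 4, ΔE = 217.6 × (1/n_f² − 1/n_i²), so 1/n_f² − 1/n_i² = 0.7500.
With n_f = 1: 1/n_i² = 1/1 − 0.7500 = 0.2500, so n_i ≈ 2.00.

n_i = 2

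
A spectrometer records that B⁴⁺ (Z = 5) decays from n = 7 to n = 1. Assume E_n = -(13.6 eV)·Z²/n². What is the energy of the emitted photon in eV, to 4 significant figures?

The Bohr energies scale as Z², so for Z = 5: E_n = −340.0/n² eV.
E_7 = −340.0/49 = −6.939 eV and E_1 = −340.0/1 = −340.0 eV.
The photon energy is |E_7 − E_1| = 333.1 eV.

333.1 eV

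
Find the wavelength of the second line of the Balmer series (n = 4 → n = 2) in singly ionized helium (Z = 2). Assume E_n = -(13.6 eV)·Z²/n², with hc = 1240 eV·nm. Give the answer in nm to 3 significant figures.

122 nm

The Balmer series terminates on n_f = 2; the second line has n_i = 2+2 = 4.
ΔE = 54.40 × (1/2² − 1/4²) = 10.20 eV.
λ = 1240 / 10.20 = 122 nm.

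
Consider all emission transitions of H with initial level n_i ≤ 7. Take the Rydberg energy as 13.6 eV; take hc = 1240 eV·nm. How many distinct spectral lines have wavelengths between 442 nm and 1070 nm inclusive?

3

Enumerate all n_i → n_f pairs with 1 ≤ n_f < n_i ≤ 7 and compute λ = 1240 / [13.6·1·(1/n_f² − 1/n_i²)].
Lines falling in [442, 1070] nm: 4→2 (486.3 nm), 3→2 (656.5 nm), 7→3 (1005 nm).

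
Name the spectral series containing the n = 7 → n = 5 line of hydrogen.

Pfund

The series is set by the lower level: n_f = 5 is the Pfund series.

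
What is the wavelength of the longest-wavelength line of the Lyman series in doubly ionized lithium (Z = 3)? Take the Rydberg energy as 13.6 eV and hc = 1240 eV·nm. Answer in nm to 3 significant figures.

The Lyman series terminates on n_f = 1; the first line has n_i = 1+1 = 2.
ΔE = 122.4 × (1/1² − 1/2²) = 91.80 eV.
λ = 1240 / 91.80 = 13.5 nm.

13.5 nm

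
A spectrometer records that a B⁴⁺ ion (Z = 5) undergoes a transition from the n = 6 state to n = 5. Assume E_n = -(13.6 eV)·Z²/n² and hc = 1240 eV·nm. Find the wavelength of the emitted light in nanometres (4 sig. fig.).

For Z = 5 the level energies scale as Z², so the effective Rydberg energy is 13.6 × 25 = 340.0 eV.
ΔE = 340.0 × (1/5² − 1/6²) = 340.0 × 0.01222 = 4.156 eV.
λ = hc/ΔE = 1240 / 4.156 = 298.4 nm.

298.4 nm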